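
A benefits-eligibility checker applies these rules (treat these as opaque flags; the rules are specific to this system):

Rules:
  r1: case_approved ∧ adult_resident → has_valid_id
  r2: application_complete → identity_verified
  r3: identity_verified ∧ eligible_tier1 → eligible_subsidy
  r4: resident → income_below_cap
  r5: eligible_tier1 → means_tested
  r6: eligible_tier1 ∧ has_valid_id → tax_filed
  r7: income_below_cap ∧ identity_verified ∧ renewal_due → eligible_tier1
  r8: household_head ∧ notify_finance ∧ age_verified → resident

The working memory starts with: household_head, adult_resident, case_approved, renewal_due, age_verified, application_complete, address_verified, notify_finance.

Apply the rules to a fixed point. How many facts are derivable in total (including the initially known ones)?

[1] r1 [case_approved ∧ adult_resident → has_valid_id]; r2 [application_complete → identity_verified]; r8 [household_head ∧ notify_finance ∧ age_verified → resident]. ⇒ new: has_valid_id, identity_verified, resident.
[2] r4 [resident → income_below_cap]. ⇒ new: income_below_cap.
[3] r7 [income_below_cap ∧ identity_verified ∧ renewal_due → eligible_tier1]. ⇒ new: eligible_tier1.
[4] r3 [identity_verified ∧ eligible_tier1 → eligible_subsidy]; r5 [eligible_tier1 → means_tested]; r6 [eligible_tier1 ∧ has_valid_id → tax_filed]. ⇒ new: eligible_subsidy, means_tested, tax_filed.
Closure: {address_verified, adult_resident, age_verified, application_complete, case_approved, eligible_subsidy, eligible_tier1, has_valid_id, household_head, identity_verified, income_below_cap, means_tested, notify_finance, renewal_due, resident, tax_filed} — 16 facts.

16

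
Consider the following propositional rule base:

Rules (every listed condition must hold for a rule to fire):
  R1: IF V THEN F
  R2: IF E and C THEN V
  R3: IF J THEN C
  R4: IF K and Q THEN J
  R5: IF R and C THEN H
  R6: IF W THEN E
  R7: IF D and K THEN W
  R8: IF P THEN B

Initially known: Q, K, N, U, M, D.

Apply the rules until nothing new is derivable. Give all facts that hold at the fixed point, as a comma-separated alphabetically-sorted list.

C, D, E, F, J, K, M, N, Q, U, V, W

[1] R4 [IF K and Q THEN J]; R7 [IF D and K THEN W]. ⇒ new: J, W.
[2] R3 [IF J THEN C]; R6 [IF W THEN E]. ⇒ new: C, E.
[3] R2 [IF E and C THEN V]. ⇒ new: V.
[4] R1 [IF V THEN F]. ⇒ new: F.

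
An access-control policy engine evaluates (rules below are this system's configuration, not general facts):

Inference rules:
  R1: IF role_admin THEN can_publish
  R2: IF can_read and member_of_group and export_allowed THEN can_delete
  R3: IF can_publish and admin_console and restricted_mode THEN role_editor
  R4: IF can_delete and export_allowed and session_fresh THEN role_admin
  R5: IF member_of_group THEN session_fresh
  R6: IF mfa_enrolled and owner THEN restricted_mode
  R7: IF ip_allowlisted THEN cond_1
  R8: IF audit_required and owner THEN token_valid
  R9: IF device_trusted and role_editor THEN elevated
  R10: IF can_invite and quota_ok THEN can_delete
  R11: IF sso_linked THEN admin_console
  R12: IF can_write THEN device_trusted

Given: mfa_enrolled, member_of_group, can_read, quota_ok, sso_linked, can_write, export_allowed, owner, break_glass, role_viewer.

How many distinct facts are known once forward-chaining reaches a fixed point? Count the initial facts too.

Round 1 fires R2, R5, R6, R11, R12, giving can_delete, session_fresh, restricted_mode, admin_console, device_trusted.
Round 2 fires R4, giving role_admin.
Round 3 fires R1, giving can_publish.
Round 4 fires R3, giving role_editor.
Round 5 fires R9, giving elevated.
Closure: {admin_console, break_glass, can_delete, can_publish, can_read, can_write, device_trusted, elevated, export_allowed, member_of_group, mfa_enrolled, owner, quota_ok, restricted_mode, role_admin, role_editor, role_viewer, session_fresh, sso_linked} — 19 facts.

19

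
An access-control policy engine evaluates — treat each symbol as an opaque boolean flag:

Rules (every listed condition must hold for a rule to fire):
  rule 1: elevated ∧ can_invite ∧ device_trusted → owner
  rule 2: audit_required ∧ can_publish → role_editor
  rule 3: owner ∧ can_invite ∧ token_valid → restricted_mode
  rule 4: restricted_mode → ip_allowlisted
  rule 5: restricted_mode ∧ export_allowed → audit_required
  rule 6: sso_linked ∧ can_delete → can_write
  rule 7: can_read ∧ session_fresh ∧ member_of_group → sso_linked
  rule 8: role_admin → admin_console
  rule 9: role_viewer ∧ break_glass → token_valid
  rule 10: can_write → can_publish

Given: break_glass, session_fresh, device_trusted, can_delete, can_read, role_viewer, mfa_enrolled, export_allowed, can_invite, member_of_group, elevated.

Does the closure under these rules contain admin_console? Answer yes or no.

no

Round 1 — rule 1, rule 7, rule 9, derive owner, sso_linked, token_valid.
Round 2 — rule 3, rule 6, derive restricted_mode, can_write.
Round 3 — rule 4, rule 5, rule 10, derive ip_allowlisted, audit_required, can_publish.
Round 4 — rule 2, derive role_editor.
Fixed point reached. admin_console is concluded only by rule 8; rule 8 needs role_admin (never derived).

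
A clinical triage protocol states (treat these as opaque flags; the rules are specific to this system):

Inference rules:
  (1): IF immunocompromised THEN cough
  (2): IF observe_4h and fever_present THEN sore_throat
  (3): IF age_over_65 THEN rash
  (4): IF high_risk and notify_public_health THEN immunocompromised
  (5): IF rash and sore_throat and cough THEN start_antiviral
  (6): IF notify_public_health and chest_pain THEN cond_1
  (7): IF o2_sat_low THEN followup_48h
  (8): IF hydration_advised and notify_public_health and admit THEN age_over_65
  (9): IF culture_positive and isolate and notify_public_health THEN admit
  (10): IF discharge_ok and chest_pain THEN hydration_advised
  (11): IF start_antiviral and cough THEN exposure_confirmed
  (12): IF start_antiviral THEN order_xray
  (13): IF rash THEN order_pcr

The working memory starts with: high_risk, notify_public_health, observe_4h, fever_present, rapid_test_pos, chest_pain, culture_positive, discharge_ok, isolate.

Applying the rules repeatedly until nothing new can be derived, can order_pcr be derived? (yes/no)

[1] (2) [IF observe_4h and fever_present THEN sore_throat]; (4) [IF high_risk and notify_public_health THEN immunocompromised]; (6) [IF notify_public_health and chest_pain THEN cond_1]; (9) [IF culture_positive and isolate and notify_public_health THEN admit]; (10) [IF discharge_ok and chest_pain THEN hydration_advised]. ⇒ new: sore_throat, immunocompromised, cond_1, admit, hydration_advised.
[2] (1) [IF immunocompromised THEN cough]; (8) [IF hydration_advised and notify_public_health and admit THEN age_over_65]. ⇒ new: cough, age_over_65.
[3] (3) [IF age_over_65 THEN rash]. ⇒ new: rash.
[4] (5) [IF rash and sore_throat and cough THEN start_antiviral]; (13) [IF rash THEN order_pcr]. ⇒ new: start_antiviral, order_pcr.
[5] (11) [IF start_antiviral and cough THEN exposure_confirmed]; (12) [IF start_antiviral THEN order_xray]. ⇒ new: exposure_confirmed, order_xray.
order_pcr appears in round 4, so it is derivable.

yes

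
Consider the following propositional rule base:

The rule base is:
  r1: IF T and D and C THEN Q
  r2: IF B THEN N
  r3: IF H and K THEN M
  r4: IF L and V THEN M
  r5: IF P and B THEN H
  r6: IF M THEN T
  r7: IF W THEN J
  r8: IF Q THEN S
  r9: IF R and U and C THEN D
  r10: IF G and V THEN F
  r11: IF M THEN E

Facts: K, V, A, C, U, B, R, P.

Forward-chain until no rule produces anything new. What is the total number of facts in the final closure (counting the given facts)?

Round 1 — r2, r5, r9, derive N, H, D.
Round 2 — r3, derive M.
Round 3 — r6, r11, derive T, E.
Round 4 — r1, derive Q.
Round 5 — r8, derive S.
Closure: {A, B, C, D, E, H, K, M, N, P, Q, R, S, T, U, V} — 16 facts.

16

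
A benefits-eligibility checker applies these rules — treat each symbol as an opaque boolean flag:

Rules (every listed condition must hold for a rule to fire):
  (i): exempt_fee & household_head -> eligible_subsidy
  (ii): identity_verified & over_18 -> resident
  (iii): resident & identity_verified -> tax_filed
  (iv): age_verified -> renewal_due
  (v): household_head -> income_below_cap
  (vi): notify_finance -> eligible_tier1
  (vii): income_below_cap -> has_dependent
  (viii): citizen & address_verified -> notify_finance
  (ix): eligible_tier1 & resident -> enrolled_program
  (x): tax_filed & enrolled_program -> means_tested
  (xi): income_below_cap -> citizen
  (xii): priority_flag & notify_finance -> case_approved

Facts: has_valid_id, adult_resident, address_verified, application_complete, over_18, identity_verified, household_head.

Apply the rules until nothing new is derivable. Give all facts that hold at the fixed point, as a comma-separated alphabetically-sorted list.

Round 1 fires (ii), (v), giving resident, income_below_cap.
Round 2 fires (iii), (vii), (xi), giving tax_filed, has_dependent, citizen.
Round 3 fires (viii), giving notify_finance.
Round 4 fires (vi), giving eligible_tier1.
Round 5 fires (ix), giving enrolled_program.
Round 6 fires (x), giving means_tested.

address_verified, adult_resident, application_complete, citizen, eligible_tier1, enrolled_program, has_dependent, has_valid_id, household_head, identity_verified, income_below_cap, means_tested, notify_finance, over_18, resident, tax_filed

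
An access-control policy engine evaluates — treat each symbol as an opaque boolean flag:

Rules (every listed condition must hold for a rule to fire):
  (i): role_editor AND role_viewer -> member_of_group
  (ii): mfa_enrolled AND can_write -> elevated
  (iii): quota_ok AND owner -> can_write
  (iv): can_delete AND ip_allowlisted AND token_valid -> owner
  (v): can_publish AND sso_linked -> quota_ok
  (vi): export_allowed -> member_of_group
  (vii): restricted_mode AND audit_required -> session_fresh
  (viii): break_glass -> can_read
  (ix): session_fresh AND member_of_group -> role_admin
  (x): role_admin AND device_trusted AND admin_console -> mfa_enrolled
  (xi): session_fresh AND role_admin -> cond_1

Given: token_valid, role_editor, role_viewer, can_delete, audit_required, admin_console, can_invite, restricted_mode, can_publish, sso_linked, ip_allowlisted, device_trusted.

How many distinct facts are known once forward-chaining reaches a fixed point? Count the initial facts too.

21

[1] (i) [role_editor AND role_viewer -> member_of_group]; (iv) [can_delete AND ip_allowlisted AND token_valid -> owner]; (v) [can_publish AND sso_linked -> quota_ok]; (vii) [restricted_mode AND audit_required -> session_fresh]. ⇒ new: member_of_group, owner, quota_ok, session_fresh.
[2] (iii) [quota_ok AND owner -> can_write]; (ix) [session_fresh AND member_of_group -> role_admin]. ⇒ new: can_write, role_admin.
[3] (x) [role_admin AND device_trusted AND admin_console -> mfa_enrolled]; (xi) [session_fresh AND role_admin -> cond_1]. ⇒ new: mfa_enrolled, cond_1.
[4] (ii) [mfa_enrolled AND can_write -> elevated]. ⇒ new: elevated.
Closure: {admin_console, audit_required, can_delete, can_invite, can_publish, can_write, cond_1, device_trusted, elevated, ip_allowlisted, member_of_group, mfa_enrolled, owner, quota_ok, restricted_mode, role_admin, role_editor, role_viewer, session_fresh, sso_linked, token_valid} — 21 facts.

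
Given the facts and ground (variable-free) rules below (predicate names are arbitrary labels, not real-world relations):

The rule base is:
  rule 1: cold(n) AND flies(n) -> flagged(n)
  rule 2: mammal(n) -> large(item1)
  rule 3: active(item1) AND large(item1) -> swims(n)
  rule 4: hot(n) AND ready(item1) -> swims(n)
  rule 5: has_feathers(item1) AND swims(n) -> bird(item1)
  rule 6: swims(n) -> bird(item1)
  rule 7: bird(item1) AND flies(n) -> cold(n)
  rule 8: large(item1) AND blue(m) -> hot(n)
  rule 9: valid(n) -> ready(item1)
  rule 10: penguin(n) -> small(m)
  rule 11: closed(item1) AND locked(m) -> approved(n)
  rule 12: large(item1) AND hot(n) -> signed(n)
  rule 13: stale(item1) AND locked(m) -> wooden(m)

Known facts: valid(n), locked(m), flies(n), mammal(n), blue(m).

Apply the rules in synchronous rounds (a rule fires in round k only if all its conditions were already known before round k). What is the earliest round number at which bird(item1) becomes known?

[1] rule 2 [mammal(n) -> large(item1)]; rule 9 [valid(n) -> ready(item1)]. ⇒ new: large(item1), ready(item1).
[2] rule 8 [large(item1) AND blue(m) -> hot(n)]. ⇒ new: hot(n).
[3] rule 4 [hot(n) AND ready(item1) -> swims(n)]; rule 12 [large(item1) AND hot(n) -> signed(n)]. ⇒ new: swims(n), signed(n).
[4] rule 6 [swims(n) -> bird(item1)]. ⇒ new: bird(item1).
bird(item1) first appears in round 4.

4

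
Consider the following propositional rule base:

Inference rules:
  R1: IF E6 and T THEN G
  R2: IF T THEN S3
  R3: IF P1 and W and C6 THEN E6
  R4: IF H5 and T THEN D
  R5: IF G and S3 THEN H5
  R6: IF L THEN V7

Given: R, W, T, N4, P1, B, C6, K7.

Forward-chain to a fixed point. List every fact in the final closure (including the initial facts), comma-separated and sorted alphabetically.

B, C6, D, E6, G, H5, K7, N4, P1, R, S3, T, W

[1] R2 [IF T THEN S3]; R3 [IF P1 and W and C6 THEN E6]. ⇒ new: S3, E6.
[2] R1 [IF E6 and T THEN G]. ⇒ new: G.
[3] R5 [IF G and S3 THEN H5]. ⇒ new: H5.
[4] R4 [IF H5 and T THEN D]. ⇒ new: D.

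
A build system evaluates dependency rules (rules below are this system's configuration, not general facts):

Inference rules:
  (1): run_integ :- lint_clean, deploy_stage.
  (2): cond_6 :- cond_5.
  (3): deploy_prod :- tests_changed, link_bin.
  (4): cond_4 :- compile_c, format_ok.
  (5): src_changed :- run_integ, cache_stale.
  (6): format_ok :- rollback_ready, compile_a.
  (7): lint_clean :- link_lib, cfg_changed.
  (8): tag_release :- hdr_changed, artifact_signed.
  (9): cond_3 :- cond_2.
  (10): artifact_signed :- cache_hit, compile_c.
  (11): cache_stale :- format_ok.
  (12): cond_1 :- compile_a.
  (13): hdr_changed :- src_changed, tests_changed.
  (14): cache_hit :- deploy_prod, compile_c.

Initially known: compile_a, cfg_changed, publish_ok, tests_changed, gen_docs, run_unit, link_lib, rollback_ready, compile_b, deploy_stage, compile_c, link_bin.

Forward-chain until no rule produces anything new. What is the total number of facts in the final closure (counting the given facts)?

[1] (3) [deploy_prod :- tests_changed, link_bin.]; (6) [format_ok :- rollback_ready, compile_a.]; (7) [lint_clean :- link_lib, cfg_changed.]; (12) [cond_1 :- compile_a.]. ⇒ new: deploy_prod, format_ok, lint_clean, cond_1.
[2] (1) [run_integ :- lint_clean, deploy_stage.]; (4) [cond_4 :- compile_c, format_ok.]; (11) [cache_stale :- format_ok.]; (14) [cache_hit :- deploy_prod, compile_c.]. ⇒ new: run_integ, cond_4, cache_stale, cache_hit.
[3] (5) [src_changed :- run_integ, cache_stale.]; (10) [artifact_signed :- cache_hit, compile_c.]. ⇒ new: src_changed, artifact_signed.
[4] (13) [hdr_changed :- src_changed, tests_changed.]. ⇒ new: hdr_changed.
[5] (8) [tag_release :- hdr_changed, artifact_signed.]. ⇒ new: tag_release.
Closure: {artifact_signed, cache_hit, cache_stale, cfg_changed, compile_a, compile_b, compile_c, cond_1, cond_4, deploy_prod, deploy_stage, format_ok, gen_docs, hdr_changed, link_bin, link_lib, lint_clean, publish_ok, rollback_ready, run_integ, run_unit, src_changed, tag_release, tests_changed} — 24 facts.

24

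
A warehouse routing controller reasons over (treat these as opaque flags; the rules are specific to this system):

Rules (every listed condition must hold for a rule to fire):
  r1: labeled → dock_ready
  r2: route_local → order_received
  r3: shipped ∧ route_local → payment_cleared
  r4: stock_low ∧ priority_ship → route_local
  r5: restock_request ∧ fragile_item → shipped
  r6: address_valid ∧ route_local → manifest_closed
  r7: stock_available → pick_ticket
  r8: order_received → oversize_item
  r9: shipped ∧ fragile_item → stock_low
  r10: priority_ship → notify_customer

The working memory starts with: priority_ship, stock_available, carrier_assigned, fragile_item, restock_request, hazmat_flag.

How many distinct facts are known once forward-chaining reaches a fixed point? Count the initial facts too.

[1] r5 [restock_request ∧ fragile_item → shipped]; r7 [stock_available → pick_ticket]; r10 [priority_ship → notify_customer]. ⇒ new: shipped, pick_ticket, notify_customer.
[2] r9 [shipped ∧ fragile_item → stock_low]. ⇒ new: stock_low.
[3] r4 [stock_low ∧ priority_ship → route_local]. ⇒ new: route_local.
[4] r2 [route_local → order_received]; r3 [shipped ∧ route_local → payment_cleared]. ⇒ new: order_received, payment_cleared.
[5] r8 [order_received → oversize_item]. ⇒ new: oversize_item.
Closure: {carrier_assigned, fragile_item, hazmat_flag, notify_customer, order_received, oversize_item, payment_cleared, pick_ticket, priority_ship, restock_request, route_local, shipped, stock_available, stock_low} — 14 facts.

14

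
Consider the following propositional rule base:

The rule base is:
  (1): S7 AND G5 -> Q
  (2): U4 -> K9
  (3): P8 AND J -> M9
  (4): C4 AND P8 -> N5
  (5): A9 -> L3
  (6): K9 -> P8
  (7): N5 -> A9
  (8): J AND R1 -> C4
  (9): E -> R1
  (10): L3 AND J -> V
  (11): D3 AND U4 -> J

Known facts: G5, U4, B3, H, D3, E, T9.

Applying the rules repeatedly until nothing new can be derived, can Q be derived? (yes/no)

Round 1 — (2), (9), (11), derive K9, R1, J.
Round 2 — (6), (8), derive P8, C4.
Round 3 — (3), (4), derive M9, N5.
Round 4 — (7), derive A9.
Round 5 — (5), derive L3.
Round 6 — (10), derive V.
Fixed point reached. Q is concluded only by (1); (1) needs S7 (never derived).

no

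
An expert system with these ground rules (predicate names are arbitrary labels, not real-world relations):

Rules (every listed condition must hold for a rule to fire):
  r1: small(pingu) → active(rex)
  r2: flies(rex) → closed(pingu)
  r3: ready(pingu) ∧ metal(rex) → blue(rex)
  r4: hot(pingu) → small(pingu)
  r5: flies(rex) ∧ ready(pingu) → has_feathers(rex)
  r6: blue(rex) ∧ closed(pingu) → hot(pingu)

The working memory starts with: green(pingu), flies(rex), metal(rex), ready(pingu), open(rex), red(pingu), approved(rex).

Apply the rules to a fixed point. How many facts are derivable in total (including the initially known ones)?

[1] r2 [flies(rex) → closed(pingu)]; r3 [ready(pingu) ∧ metal(rex) → blue(rex)]; r5 [flies(rex) ∧ ready(pingu) → has_feathers(rex)]. ⇒ new: closed(pingu), blue(rex), has_feathers(rex).
[2] r6 [blue(rex) ∧ closed(pingu) → hot(pingu)]. ⇒ new: hot(pingu).
[3] r4 [hot(pingu) → small(pingu)]. ⇒ new: small(pingu).
[4] r1 [small(pingu) → active(rex)]. ⇒ new: active(rex).
Closure: {active(rex), approved(rex), blue(rex), closed(pingu), flies(rex), green(pingu), has_feathers(rex), hot(pingu), metal(rex), open(rex), ready(pingu), red(pingu), small(pingu)} — 13 facts.

13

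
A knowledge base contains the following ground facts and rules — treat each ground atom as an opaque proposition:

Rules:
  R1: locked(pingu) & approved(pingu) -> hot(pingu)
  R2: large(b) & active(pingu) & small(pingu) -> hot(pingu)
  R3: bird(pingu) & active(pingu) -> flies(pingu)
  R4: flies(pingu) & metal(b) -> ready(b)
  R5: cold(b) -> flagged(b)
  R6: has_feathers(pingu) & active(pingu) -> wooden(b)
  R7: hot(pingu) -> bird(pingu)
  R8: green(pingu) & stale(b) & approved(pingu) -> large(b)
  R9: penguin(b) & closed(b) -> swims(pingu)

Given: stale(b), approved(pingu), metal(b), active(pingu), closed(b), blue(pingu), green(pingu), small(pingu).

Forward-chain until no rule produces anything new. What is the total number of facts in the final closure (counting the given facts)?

13

Round 1 fires R8, giving large(b).
Round 2 fires R2, giving hot(pingu).
Round 3 fires R7, giving bird(pingu).
Round 4 fires R3, giving flies(pingu).
Round 5 fires R4, giving ready(b).
Closure: {active(pingu), approved(pingu), bird(pingu), blue(pingu), closed(b), flies(pingu), green(pingu), hot(pingu), large(b), metal(b), ready(b), small(pingu), stale(b)} — 13 facts.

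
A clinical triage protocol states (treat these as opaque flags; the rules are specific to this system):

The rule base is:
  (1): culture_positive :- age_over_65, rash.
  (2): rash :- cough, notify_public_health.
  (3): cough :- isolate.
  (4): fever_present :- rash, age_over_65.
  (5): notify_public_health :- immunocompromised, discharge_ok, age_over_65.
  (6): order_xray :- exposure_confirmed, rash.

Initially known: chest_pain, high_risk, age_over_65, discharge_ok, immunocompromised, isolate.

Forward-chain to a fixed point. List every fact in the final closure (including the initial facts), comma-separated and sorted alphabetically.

age_over_65, chest_pain, cough, culture_positive, discharge_ok, fever_present, high_risk, immunocompromised, isolate, notify_public_health, rash

Round 1 — (3), (5), derive cough, notify_public_health.
Round 2 — (2), derive rash.
Round 3 — (1), (4), derive culture_positive, fever_present.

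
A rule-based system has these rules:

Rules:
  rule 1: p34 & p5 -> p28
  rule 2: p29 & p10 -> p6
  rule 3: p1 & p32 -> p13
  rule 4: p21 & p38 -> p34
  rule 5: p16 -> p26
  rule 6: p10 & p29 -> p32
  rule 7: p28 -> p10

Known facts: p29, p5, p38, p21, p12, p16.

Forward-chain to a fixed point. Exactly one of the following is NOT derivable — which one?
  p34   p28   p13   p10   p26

Round 1 fires rule 4, rule 5, giving p34, p26.
Round 2 fires rule 1, giving p28.
Round 3 fires rule 7, giving p10.
Round 4 fires rule 2, rule 6, giving p6, p32.
Derived: p34 (round 1), p26 (round 1), p28 (round 2), p10 (round 3). p13 never appears in any round.

p13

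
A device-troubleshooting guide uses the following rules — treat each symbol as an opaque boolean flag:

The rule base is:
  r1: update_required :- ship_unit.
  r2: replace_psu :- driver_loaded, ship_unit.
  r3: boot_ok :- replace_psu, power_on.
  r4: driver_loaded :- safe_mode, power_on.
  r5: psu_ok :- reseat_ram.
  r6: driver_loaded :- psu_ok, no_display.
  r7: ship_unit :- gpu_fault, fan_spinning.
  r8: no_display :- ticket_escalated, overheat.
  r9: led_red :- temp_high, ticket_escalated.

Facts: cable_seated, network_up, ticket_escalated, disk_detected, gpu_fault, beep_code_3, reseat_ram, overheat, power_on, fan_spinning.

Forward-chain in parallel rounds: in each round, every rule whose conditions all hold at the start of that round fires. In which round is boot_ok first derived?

4

[1] r5 [psu_ok :- reseat_ram.]; r7 [ship_unit :- gpu_fault, fan_spinning.]; r8 [no_display :- ticket_escalated, overheat.]. ⇒ new: psu_ok, ship_unit, no_display.
[2] r1 [update_required :- ship_unit.]; r6 [driver_loaded :- psu_ok, no_display.]. ⇒ new: update_required, driver_loaded.
[3] r2 [replace_psu :- driver_loaded, ship_unit.]. ⇒ new: replace_psu.
[4] r3 [boot_ok :- replace_psu, power_on.]. ⇒ new: boot_ok.
boot_ok first appears in round 4.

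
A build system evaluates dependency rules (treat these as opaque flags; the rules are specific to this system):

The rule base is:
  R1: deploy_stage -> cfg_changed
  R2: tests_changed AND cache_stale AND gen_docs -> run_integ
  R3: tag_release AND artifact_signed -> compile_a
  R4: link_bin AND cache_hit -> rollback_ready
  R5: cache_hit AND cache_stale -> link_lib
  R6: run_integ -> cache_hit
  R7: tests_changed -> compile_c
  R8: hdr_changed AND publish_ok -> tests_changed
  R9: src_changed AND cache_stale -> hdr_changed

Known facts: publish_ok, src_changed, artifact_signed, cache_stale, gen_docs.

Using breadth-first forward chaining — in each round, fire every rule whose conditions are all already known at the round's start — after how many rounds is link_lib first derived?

5

[1] R9 [src_changed AND cache_stale -> hdr_changed]. ⇒ new: hdr_changed.
[2] R8 [hdr_changed AND publish_ok -> tests_changed]. ⇒ new: tests_changed.
[3] R2 [tests_changed AND cache_stale AND gen_docs -> run_integ]; R7 [tests_changed -> compile_c]. ⇒ new: run_integ, compile_c.
[4] R6 [run_integ -> cache_hit]. ⇒ new: cache_hit.
[5] R5 [cache_hit AND cache_stale -> link_lib]. ⇒ new: link_lib.
link_lib first appears in round 5.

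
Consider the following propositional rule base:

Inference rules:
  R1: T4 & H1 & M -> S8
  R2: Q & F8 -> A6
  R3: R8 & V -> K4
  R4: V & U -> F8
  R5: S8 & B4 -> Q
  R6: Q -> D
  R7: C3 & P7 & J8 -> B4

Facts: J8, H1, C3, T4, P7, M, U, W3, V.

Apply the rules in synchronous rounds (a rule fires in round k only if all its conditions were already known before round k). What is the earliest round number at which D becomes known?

Round 1 — R1, R4, R7, derive S8, F8, B4.
Round 2 — R5, derive Q.
Round 3 — R2, R6, derive A6, D.
D first appears in round 3.

3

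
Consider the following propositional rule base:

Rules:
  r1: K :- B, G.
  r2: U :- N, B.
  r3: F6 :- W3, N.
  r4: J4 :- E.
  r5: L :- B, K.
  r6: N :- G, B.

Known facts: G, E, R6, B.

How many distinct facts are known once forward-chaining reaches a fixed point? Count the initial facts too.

Round 1: r1 [K :- B, G.]; r4 [J4 :- E.]; r6 [N :- G, B.]. New: K, J4, N.
Round 2: r2 [U :- N, B.]; r5 [L :- B, K.]. New: U, L.
Closure: {B, E, G, J4, K, L, N, R6, U} — 9 facts.

9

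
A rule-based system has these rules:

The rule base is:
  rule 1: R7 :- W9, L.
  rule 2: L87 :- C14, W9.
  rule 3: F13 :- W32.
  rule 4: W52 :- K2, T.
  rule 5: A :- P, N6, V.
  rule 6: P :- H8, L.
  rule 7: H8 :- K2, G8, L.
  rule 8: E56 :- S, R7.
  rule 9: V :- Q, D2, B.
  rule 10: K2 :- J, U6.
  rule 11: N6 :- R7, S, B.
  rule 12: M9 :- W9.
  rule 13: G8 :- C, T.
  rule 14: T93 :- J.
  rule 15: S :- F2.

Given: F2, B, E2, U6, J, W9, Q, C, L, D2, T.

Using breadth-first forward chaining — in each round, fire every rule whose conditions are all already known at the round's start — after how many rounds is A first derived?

4

[1] rule 1 [R7 :- W9, L.]; rule 9 [V :- Q, D2, B.]; rule 10 [K2 :- J, U6.]; rule 12 [M9 :- W9.]; rule 13 [G8 :- C, T.]; rule 14 [T93 :- J.]; rule 15 [S :- F2.]. ⇒ new: R7, V, K2, M9, G8, T93, S.
[2] rule 4 [W52 :- K2, T.]; rule 7 [H8 :- K2, G8, L.]; rule 8 [E56 :- S, R7.]; rule 11 [N6 :- R7, S, B.]. ⇒ new: W52, H8, E56, N6.
[3] rule 6 [P :- H8, L.]. ⇒ new: P.
[4] rule 5 [A :- P, N6, V.]. ⇒ new: A.
A first appears in round 4.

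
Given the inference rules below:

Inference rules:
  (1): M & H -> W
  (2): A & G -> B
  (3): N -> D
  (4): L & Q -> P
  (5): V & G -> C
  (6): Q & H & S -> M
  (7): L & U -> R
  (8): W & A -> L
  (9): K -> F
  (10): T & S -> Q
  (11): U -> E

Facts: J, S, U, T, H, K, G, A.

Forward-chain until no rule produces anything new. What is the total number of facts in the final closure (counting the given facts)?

Round 1: (2) [A & G -> B]; (9) [K -> F]; (10) [T & S -> Q]; (11) [U -> E]. Adds B, F, Q, E.
Round 2: (6) [Q & H & S -> M]. Adds M.
Round 3: (1) [M & H -> W]. Adds W.
Round 4: (8) [W & A -> L]. Adds L.
Round 5: (4) [L & Q -> P]; (7) [L & U -> R]. Adds P, R.
Closure: {A, B, E, F, G, H, J, K, L, M, P, Q, R, S, T, U, W} — 17 facts.

17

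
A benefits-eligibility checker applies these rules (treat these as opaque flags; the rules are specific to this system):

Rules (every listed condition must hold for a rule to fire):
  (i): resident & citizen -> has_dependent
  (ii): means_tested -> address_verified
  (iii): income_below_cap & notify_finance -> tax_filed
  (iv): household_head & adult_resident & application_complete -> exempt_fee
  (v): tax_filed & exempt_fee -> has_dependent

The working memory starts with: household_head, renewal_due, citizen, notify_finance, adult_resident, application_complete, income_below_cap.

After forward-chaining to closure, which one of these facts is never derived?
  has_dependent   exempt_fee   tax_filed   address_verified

address_verified

Round 1: (iii) [income_below_cap & notify_finance -> tax_filed]; (iv) [household_head & adult_resident & application_complete -> exempt_fee]. Adds tax_filed, exempt_fee.
Round 2: (v) [tax_filed & exempt_fee -> has_dependent]. Adds has_dependent.
Derived: tax_filed (round 1), exempt_fee (round 1), has_dependent (round 2). address_verified never appears in any round.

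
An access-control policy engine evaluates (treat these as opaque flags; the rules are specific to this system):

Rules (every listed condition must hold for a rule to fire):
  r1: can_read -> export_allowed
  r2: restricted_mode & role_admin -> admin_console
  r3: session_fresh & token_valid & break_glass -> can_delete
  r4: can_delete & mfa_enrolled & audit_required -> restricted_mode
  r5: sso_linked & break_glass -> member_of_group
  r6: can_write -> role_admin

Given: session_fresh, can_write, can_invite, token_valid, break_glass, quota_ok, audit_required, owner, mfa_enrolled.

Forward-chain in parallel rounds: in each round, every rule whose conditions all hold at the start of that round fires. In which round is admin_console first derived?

Round 1: r3 [session_fresh & token_valid & break_glass -> can_delete]; r6 [can_write -> role_admin]. Adds can_delete, role_admin.
Round 2: r4 [can_delete & mfa_enrolled & audit_required -> restricted_mode]. Adds restricted_mode.
Round 3: r2 [restricted_mode & role_admin -> admin_console]. Adds admin_console.
admin_console first appears in round 3.

3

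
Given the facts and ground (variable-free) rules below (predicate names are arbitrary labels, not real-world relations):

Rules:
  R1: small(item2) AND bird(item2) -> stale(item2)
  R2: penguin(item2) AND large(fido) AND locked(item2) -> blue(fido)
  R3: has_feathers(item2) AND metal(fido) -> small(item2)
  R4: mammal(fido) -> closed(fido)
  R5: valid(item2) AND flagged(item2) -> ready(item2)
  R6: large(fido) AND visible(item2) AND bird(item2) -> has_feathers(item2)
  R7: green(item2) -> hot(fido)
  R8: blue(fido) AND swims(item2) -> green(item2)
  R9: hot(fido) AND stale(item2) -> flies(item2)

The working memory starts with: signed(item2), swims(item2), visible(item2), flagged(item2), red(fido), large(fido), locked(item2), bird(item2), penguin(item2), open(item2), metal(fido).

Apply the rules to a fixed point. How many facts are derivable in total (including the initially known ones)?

Round 1: R2 [penguin(item2) AND large(fido) AND locked(item2) -> blue(fido)]; R6 [large(fido) AND visible(item2) AND bird(item2) -> has_feathers(item2)]. New: blue(fido), has_feathers(item2).
Round 2: R3 [has_feathers(item2) AND metal(fido) -> small(item2)]; R8 [blue(fido) AND swims(item2) -> green(item2)]. New: small(item2), green(item2).
Round 3: R1 [small(item2) AND bird(item2) -> stale(item2)]; R7 [green(item2) -> hot(fido)]. New: stale(item2), hot(fido).
Round 4: R9 [hot(fido) AND stale(item2) -> flies(item2)]. New: flies(item2).
Closure: {bird(item2), blue(fido), flagged(item2), flies(item2), green(item2), has_feathers(item2), hot(fido), large(fido), locked(item2), metal(fido), open(item2), penguin(item2), red(fido), signed(item2), small(item2), stale(item2), swims(item2), visible(item2)} — 18 facts.

18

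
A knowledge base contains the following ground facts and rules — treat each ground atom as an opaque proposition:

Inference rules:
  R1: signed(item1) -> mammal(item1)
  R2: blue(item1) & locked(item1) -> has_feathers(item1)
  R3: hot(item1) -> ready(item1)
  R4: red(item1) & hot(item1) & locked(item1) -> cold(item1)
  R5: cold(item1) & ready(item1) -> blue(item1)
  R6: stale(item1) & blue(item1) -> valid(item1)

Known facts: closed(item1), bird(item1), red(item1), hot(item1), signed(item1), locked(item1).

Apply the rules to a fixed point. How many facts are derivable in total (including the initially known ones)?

11

Round 1 fires R1, R3, R4, giving mammal(item1), ready(item1), cold(item1).
Round 2 fires R5, giving blue(item1).
Round 3 fires R2, giving has_feathers(item1).
Closure: {bird(item1), blue(item1), closed(item1), cold(item1), has_feathers(item1), hot(item1), locked(item1), mammal(item1), ready(item1), red(item1), signed(item1)} — 11 facts.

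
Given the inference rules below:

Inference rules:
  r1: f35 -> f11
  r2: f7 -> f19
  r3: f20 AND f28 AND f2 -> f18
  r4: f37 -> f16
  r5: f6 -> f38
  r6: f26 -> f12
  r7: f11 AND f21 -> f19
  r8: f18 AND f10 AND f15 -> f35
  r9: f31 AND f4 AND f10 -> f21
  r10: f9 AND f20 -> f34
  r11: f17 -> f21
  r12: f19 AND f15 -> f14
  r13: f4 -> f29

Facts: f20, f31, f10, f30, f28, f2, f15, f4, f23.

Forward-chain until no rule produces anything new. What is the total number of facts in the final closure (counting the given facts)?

16

[1] r3 [f20 AND f28 AND f2 -> f18]; r9 [f31 AND f4 AND f10 -> f21]; r13 [f4 -> f29]. ⇒ new: f18, f21, f29.
[2] r8 [f18 AND f10 AND f15 -> f35]. ⇒ new: f35.
[3] r1 [f35 -> f11]. ⇒ new: f11.
[4] r7 [f11 AND f21 -> f19]. ⇒ new: f19.
[5] r12 [f19 AND f15 -> f14]. ⇒ new: f14.
Closure: {f10, f11, f14, f15, f18, f19, f2, f20, f21, f23, f28, f29, f30, f31, f35, f4} — 16 facts.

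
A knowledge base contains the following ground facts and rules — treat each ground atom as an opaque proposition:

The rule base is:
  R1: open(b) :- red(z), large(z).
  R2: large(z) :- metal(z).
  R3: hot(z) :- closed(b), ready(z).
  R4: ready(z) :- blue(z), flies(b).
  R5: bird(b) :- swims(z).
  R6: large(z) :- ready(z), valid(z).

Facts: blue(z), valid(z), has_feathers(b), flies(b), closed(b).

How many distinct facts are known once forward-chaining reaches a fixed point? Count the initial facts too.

Round 1: R4 [ready(z) :- blue(z), flies(b).]. Adds ready(z).
Round 2: R3 [hot(z) :- closed(b), ready(z).]; R6 [large(z) :- ready(z), valid(z).]. Adds hot(z), large(z).
Closure: {blue(z), closed(b), flies(b), has_feathers(b), hot(z), large(z), ready(z), valid(z)} — 8 facts.

8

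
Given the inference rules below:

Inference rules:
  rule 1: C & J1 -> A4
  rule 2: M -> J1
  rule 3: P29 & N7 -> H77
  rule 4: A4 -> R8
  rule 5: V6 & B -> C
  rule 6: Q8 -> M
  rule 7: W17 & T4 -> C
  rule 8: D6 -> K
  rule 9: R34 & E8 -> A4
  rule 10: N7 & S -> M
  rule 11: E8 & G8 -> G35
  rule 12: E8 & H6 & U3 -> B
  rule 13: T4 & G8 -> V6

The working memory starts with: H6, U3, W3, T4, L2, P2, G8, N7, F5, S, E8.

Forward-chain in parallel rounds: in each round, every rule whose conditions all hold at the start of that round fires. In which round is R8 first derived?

Round 1 — rule 10, rule 11, rule 12, rule 13, derive M, G35, B, V6.
Round 2 — rule 2, rule 5, derive J1, C.
Round 3 — rule 1, derive A4.
Round 4 — rule 4, derive R8.
R8 first appears in round 4.

4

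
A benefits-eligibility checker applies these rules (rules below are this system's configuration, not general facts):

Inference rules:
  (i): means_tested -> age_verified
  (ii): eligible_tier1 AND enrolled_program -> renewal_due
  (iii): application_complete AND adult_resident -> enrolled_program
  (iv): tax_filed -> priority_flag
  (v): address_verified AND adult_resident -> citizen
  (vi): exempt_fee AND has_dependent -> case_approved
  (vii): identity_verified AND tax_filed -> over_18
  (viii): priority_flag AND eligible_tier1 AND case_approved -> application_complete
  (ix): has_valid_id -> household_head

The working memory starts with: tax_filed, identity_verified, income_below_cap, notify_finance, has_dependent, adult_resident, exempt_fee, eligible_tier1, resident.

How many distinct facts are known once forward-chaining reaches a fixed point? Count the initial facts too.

Round 1: (iv) [tax_filed -> priority_flag]; (vi) [exempt_fee AND has_dependent -> case_approved]; (vii) [identity_verified AND tax_filed -> over_18]. Adds priority_flag, case_approved, over_18.
Round 2: (viii) [priority_flag AND eligible_tier1 AND case_approved -> application_complete]. Adds application_complete.
Round 3: (iii) [application_complete AND adult_resident -> enrolled_program]. Adds enrolled_program.
Round 4: (ii) [eligible_tier1 AND enrolled_program -> renewal_due]. Adds renewal_due.
Closure: {adult_resident, application_complete, case_approved, eligible_tier1, enrolled_program, exempt_fee, has_dependent, identity_verified, income_below_cap, notify_finance, over_18, priority_flag, renewal_due, resident, tax_filed} — 15 facts.

15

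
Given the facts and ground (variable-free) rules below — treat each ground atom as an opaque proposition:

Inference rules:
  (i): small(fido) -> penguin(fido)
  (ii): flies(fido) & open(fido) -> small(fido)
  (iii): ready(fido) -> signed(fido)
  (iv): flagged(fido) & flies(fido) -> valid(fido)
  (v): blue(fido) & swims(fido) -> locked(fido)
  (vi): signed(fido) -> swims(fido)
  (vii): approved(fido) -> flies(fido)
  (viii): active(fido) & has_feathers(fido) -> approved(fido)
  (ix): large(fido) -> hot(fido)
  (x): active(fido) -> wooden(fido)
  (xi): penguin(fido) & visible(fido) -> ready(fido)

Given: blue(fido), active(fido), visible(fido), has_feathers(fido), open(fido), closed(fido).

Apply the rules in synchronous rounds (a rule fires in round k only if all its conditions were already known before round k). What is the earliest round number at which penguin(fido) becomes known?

4

Round 1 — (viii), (x), derive approved(fido), wooden(fido).
Round 2 — (vii), derive flies(fido).
Round 3 — (ii), derive small(fido).
Round 4 — (i), derive penguin(fido).
penguin(fido) first appears in round 4.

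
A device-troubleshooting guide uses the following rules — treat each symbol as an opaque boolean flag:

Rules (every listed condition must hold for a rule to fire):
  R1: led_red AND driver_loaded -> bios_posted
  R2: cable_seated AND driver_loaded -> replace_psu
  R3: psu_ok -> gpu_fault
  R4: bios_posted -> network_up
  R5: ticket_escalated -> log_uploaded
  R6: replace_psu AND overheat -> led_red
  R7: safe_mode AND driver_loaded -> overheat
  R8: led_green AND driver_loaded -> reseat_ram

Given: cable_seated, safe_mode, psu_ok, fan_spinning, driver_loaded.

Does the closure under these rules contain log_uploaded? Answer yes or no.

Round 1 — R2, R3, R7, derive replace_psu, gpu_fault, overheat.
Round 2 — R6, derive led_red.
Round 3 — R1, derive bios_posted.
Round 4 — R4, derive network_up.
Fixed point reached. log_uploaded is concluded only by R5; R5 needs ticket_escalated (never derived).

no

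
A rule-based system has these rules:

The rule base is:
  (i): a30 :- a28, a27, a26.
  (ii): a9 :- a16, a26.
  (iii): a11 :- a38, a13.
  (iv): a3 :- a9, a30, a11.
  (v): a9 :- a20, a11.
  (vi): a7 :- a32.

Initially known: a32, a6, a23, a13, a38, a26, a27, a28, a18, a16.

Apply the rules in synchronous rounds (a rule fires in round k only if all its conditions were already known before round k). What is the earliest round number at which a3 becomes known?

2

Round 1 fires (i), (ii), (iii), (vi), giving a30, a9, a11, a7.
Round 2 fires (iv), giving a3.
a3 first appears in round 2.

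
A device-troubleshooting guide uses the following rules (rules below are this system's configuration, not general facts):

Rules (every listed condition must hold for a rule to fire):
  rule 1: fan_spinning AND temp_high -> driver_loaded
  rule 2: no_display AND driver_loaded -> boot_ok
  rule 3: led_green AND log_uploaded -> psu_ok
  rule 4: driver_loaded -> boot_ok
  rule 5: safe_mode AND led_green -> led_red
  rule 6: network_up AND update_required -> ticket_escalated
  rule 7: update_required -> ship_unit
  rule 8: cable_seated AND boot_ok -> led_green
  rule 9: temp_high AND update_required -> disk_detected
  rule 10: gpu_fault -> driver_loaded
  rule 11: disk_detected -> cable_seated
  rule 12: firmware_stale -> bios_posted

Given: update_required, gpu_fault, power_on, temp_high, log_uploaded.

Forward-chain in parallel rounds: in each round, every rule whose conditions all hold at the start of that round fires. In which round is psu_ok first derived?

4

Round 1: rule 7 [update_required -> ship_unit]; rule 9 [temp_high AND update_required -> disk_detected]; rule 10 [gpu_fault -> driver_loaded]. Adds ship_unit, disk_detected, driver_loaded.
Round 2: rule 4 [driver_loaded -> boot_ok]; rule 11 [disk_detected -> cable_seated]. Adds boot_ok, cable_seated.
Round 3: rule 8 [cable_seated AND boot_ok -> led_green]. Adds led_green.
Round 4: rule 3 [led_green AND log_uploaded -> psu_ok]. Adds psu_ok.
psu_ok first appears in round 4.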